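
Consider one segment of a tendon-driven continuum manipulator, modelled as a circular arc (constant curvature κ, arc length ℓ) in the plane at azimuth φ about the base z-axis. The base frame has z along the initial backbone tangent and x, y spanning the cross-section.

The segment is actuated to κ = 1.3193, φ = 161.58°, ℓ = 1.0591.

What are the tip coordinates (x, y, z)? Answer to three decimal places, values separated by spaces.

θ = κ·ℓ = 1.3193 × 1.0591 = 1.39727 rad
ρ = (1 − cos θ)/κ = (1 − 0.17266)/1.3193 = 0.62711
z = sin θ / κ = 0.98498/1.3193 = 0.74659
x = ρ cos φ = 0.62711 × cos(161.58°) = -0.59498
y = ρ sin φ = 0.62711 × sin(161.58°) = 0.19815

-0.595 0.198 0.747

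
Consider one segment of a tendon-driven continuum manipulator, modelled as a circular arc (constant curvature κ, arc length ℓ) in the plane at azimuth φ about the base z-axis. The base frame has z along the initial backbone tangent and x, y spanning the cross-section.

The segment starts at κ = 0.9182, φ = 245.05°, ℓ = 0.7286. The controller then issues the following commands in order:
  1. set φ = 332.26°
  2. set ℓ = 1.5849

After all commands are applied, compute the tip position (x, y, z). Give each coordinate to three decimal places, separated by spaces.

0.853 -0.448 1.082

initial: κ=0.9182, φ=245.05°, ℓ=0.7286
cmd 1: set φ=332.26° → (κ,φ,ℓ)=(0.9182,332.26°,0.7286) → tip=(0.2078,-0.1093,0.6755)
cmd 2: set ℓ=1.5849 → (κ,φ,ℓ)=(0.9182,332.26°,1.5849) → tip=(0.8528,-0.4485,1.0818)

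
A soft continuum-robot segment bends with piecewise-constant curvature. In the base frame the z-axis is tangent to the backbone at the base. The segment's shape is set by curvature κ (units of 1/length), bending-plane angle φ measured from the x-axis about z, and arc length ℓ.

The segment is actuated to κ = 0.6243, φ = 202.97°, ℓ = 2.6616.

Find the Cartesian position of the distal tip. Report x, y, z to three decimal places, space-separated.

-1.609 -0.682 1.595

θ = κ·ℓ = 0.6243 × 2.6616 = 1.66164 rad
ρ = (1 − cos θ)/κ = (1 − -0.09072)/0.6243 = 1.74710
z = sin θ / κ = 0.99588/0.6243 = 1.59519
x = ρ cos φ = 1.74710 × cos(202.97°) = -1.60857
y = ρ sin φ = 1.74710 × sin(202.97°) = -0.68180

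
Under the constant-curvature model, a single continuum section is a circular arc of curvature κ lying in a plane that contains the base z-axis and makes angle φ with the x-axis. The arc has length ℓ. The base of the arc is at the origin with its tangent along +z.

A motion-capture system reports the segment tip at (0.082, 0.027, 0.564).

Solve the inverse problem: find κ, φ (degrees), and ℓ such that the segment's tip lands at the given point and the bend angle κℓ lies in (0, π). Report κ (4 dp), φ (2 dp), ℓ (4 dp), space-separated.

0.5304 18.23 0.5728

ρ = √(x²+y²) = √(0.082² + 0.027²) = 0.08633
φ = atan2(y, x) mod 360° = atan2(0.027, 0.082) = 18.2251°
|p|² = ρ² + z² = 0.08633² + 0.564² = 0.32555
κ = 2ρ / |p|² = 2×0.08633 / 0.32555 = 0.53037
θ = 2·atan2(ρ, z) = 2·atan2(0.08633, 0.564) = 0.30378 rad
ℓ = θ/κ = 0.30378/0.53037 = 0.57277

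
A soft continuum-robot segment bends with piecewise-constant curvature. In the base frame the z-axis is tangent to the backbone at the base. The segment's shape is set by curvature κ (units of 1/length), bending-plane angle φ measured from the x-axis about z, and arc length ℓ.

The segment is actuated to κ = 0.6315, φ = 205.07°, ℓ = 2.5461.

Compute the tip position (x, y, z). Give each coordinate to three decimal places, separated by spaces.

θ = κ·ℓ = 0.6315 × 2.5461 = 1.60786 rad
ρ = (1 − cos θ)/κ = (1 − -0.03706)/0.6315 = 1.64221
z = sin θ / κ = 0.99931/0.6315 = 1.58244
x = ρ cos φ = 1.64221 × cos(205.07°) = -1.48750
y = ρ sin φ = 1.64221 × sin(205.07°) = -0.69585

-1.488 -0.696 1.582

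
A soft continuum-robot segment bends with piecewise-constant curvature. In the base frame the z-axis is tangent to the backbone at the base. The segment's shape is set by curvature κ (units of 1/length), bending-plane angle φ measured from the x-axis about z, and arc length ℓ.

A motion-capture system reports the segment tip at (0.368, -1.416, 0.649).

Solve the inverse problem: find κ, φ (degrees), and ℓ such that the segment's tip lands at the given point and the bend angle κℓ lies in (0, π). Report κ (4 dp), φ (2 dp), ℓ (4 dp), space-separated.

1.1422 284.57 2.0193

ρ = √(x²+y²) = √(0.368² + -1.416²) = 1.46304
φ = atan2(y, x) mod 360° = atan2(-1.416, 0.368) = 284.5682°
|p|² = ρ² + z² = 1.46304² + 0.649² = 2.56168
κ = 2ρ / |p|² = 2×1.46304 / 2.56168 = 1.14225
θ = 2·atan2(ρ, z) = 2·atan2(1.46304, 0.649) = 2.30656 rad
ℓ = θ/κ = 2.30656/1.14225 = 2.01931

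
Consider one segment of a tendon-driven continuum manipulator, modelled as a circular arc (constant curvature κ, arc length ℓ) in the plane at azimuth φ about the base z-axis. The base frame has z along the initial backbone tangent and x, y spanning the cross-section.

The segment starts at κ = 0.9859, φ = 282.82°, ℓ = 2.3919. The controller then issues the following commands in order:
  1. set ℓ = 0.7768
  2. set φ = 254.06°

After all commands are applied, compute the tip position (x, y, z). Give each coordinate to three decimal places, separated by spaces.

initial: κ=0.9859, φ=282.82°, ℓ=2.3919
cmd 1: set ℓ=0.7768 → (κ,φ,ℓ)=(0.9859,282.82°,0.7768) → tip=(0.0628,-0.2761,0.7031)
cmd 2: set φ=254.06° → (κ,φ,ℓ)=(0.9859,254.06°,0.7768) → tip=(-0.0778,-0.2723,0.7031)

-0.078 -0.272 0.703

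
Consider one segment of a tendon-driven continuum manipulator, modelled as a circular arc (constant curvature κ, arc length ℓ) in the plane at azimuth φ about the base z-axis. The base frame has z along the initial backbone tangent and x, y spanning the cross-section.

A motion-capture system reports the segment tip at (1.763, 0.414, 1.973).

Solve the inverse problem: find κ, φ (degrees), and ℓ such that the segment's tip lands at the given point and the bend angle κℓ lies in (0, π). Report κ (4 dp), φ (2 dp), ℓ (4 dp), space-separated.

ρ = √(x²+y²) = √(1.763² + 0.414²) = 1.81096
φ = atan2(y, x) mod 360° = atan2(0.414, 1.763) = 13.2152°
|p|² = ρ² + z² = 1.81096² + 1.973² = 7.17229
κ = 2ρ / |p|² = 2×1.81096 / 7.17229 = 0.50499
θ = 2·atan2(ρ, z) = 2·atan2(1.81096, 1.973) = 1.48520 rad
ℓ = θ/κ = 1.48520/0.50499 = 2.94107

0.5050 13.22 2.9411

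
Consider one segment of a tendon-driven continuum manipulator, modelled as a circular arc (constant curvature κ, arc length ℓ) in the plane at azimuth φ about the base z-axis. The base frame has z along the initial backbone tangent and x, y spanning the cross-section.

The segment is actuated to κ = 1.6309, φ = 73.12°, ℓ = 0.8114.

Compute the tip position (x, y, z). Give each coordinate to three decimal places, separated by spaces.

0.134 0.443 0.594

θ = κ·ℓ = 1.6309 × 0.8114 = 1.32331 rad
ρ = (1 − cos θ)/κ = (1 − 0.24497)/1.6309 = 0.46296
z = sin θ / κ = 0.96953/1.6309 = 0.59448
x = ρ cos φ = 0.46296 × cos(73.12°) = 0.13443
y = ρ sin φ = 0.46296 × sin(73.12°) = 0.44301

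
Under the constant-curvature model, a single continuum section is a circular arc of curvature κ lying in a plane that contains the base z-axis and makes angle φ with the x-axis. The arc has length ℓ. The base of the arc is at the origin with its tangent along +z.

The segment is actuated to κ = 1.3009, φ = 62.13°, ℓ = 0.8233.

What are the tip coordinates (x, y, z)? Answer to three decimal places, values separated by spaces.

0.187 0.354 0.675

θ = κ·ℓ = 1.3009 × 0.8233 = 1.07103 rad
ρ = (1 − cos θ)/κ = (1 − 0.47922)/1.3009 = 0.40032
z = sin θ / κ = 0.87770/1.3009 = 0.67468
x = ρ cos φ = 0.40032 × cos(62.13°) = 0.18714
y = ρ sin φ = 0.40032 × sin(62.13°) = 0.35389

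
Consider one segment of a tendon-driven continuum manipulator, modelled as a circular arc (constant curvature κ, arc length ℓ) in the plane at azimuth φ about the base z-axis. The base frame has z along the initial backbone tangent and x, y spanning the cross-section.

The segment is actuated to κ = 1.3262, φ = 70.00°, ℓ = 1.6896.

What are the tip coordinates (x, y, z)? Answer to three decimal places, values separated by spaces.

0.418 1.149 0.591

θ = κ·ℓ = 1.3262 × 1.6896 = 2.24075 rad
ρ = (1 − cos θ)/κ = (1 − -0.62095)/1.3262 = 1.22225
z = sin θ / κ = 0.78385/1.3262 = 0.59105
x = ρ cos φ = 1.22225 × cos(70.00°) = 0.41803
y = ρ sin φ = 1.22225 × sin(70.00°) = 1.14854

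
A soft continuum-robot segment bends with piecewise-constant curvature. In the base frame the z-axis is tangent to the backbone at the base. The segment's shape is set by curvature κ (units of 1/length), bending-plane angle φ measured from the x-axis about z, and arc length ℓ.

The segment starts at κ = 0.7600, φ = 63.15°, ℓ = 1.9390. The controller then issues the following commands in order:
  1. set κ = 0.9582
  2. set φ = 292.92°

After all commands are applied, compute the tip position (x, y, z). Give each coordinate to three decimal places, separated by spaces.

initial: κ=0.7600, φ=63.15°, ℓ=1.9390
cmd 1: set κ=0.9582 → (κ,φ,ℓ)=(0.9582,63.15°,1.9390) → tip=(0.6049,1.1948,1.0009)
cmd 2: set φ=292.92° → (κ,φ,ℓ)=(0.9582,292.92°,1.9390) → tip=(0.5215,-1.2335,1.0009)

0.522 -1.233 1.001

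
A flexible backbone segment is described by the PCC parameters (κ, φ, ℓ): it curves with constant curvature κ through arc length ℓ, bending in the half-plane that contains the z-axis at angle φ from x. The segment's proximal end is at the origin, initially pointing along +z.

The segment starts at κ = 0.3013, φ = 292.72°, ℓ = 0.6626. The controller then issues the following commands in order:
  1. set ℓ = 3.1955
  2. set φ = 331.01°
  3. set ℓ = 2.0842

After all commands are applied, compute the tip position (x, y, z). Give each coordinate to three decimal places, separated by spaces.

initial: κ=0.3013, φ=292.72°, ℓ=0.6626
cmd 1: set ℓ=3.1955 → (κ,φ,ℓ)=(0.3013,292.72°,3.1955) → tip=(0.5496,-1.3127,2.7242)
cmd 2: set φ=331.01° → (κ,φ,ℓ)=(0.3013,331.01°,3.1955) → tip=(1.2448,-0.6897,2.7242)
cmd 3: set ℓ=2.0842 → (κ,φ,ℓ)=(0.3013,331.01°,2.0842) → tip=(0.5538,-0.3069,1.9499)

0.554 -0.307 1.950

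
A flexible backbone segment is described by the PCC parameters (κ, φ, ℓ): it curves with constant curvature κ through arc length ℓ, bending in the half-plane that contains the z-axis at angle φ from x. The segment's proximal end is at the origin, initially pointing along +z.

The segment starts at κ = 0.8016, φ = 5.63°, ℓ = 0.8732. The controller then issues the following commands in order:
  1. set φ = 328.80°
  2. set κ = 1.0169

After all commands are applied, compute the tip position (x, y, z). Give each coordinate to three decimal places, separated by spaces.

0.310 -0.188 0.763

initial: κ=0.8016, φ=5.63°, ℓ=0.8732
cmd 1: set φ=328.80° → (κ,φ,ℓ)=(0.8016,328.80°,0.8732) → tip=(0.2509,-0.1520,0.8036)
cmd 2: set κ=1.0169 → (κ,φ,ℓ)=(1.0169,328.80°,0.8732) → tip=(0.3104,-0.1880,0.7629)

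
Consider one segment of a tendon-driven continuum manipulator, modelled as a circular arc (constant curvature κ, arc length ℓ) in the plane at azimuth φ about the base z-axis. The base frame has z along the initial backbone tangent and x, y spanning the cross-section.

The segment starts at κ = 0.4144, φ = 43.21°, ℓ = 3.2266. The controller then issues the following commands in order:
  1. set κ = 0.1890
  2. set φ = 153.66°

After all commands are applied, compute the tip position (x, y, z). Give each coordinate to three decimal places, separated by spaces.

-0.855 0.423 3.030

initial: κ=0.4144, φ=43.21°, ℓ=3.2266
cmd 1: set κ=0.1890 → (κ,φ,ℓ)=(0.1890,43.21°,3.2266) → tip=(0.6951,0.6530,3.0303)
cmd 2: set φ=153.66° → (κ,φ,ℓ)=(0.1890,153.66°,3.2266) → tip=(-0.8547,0.4232,3.0303)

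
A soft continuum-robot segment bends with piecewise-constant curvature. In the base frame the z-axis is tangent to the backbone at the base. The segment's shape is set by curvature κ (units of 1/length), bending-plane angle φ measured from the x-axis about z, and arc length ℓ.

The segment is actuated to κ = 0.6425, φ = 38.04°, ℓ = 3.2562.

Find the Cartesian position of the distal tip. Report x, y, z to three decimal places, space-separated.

1.836 1.437 1.350

θ = κ·ℓ = 0.6425 × 3.2562 = 2.09211 rad
ρ = (1 − cos θ)/κ = (1 − -0.49802)/0.6425 = 2.33155
z = sin θ / κ = 0.86717/0.6425 = 1.34968
x = ρ cos φ = 2.33155 × cos(38.04°) = 1.83628
y = ρ sin φ = 2.33155 × sin(38.04°) = 1.43673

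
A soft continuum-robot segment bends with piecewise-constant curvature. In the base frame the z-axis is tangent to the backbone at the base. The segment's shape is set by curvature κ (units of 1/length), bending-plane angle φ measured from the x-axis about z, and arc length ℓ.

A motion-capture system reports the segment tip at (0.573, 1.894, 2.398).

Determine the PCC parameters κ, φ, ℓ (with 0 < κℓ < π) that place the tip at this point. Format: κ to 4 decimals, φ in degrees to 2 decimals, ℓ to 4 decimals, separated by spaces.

ρ = √(x²+y²) = √(0.573² + 1.894²) = 1.97878
φ = atan2(y, x) mod 360° = atan2(1.894, 0.573) = 73.1676°
|p|² = ρ² + z² = 1.97878² + 2.398² = 9.66597
κ = 2ρ / |p|² = 2×1.97878 / 9.66597 = 0.40943
θ = 2·atan2(ρ, z) = 2·atan2(1.97878, 2.398) = 1.37981 rad
ℓ = θ/κ = 1.37981/0.40943 = 3.37007

0.4094 73.17 3.3701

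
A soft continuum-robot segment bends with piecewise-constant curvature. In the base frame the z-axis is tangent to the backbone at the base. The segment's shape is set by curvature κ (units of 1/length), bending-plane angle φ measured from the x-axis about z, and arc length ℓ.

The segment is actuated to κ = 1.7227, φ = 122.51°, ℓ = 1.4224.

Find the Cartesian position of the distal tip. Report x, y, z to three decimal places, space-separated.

-0.552 0.867 0.370

θ = κ·ℓ = 1.7227 × 1.4224 = 2.45037 rad
ρ = (1 − cos θ)/κ = (1 − -0.77047)/1.7227 = 1.02773
z = sin θ / κ = 0.63748/1.7227 = 0.37005
x = ρ cos φ = 1.02773 × cos(122.51°) = -0.55235
y = ρ sin φ = 1.02773 × sin(122.51°) = 0.86668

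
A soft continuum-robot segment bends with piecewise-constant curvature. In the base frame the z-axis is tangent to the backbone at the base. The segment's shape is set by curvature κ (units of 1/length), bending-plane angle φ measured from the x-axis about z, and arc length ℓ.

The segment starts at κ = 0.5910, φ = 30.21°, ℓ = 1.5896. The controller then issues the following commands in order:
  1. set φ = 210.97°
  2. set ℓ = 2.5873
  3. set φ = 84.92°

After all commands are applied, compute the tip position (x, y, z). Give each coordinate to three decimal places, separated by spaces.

initial: κ=0.5910, φ=30.21°, ℓ=1.5896
cmd 1: set φ=210.97° → (κ,φ,ℓ)=(0.5910,210.97°,1.5896) → tip=(-0.5945,-0.3568,1.3659)
cmd 2: set ℓ=2.5873 → (κ,φ,ℓ)=(0.5910,210.97°,2.5873) → tip=(-1.3903,-0.8344,1.6906)
cmd 3: set φ=84.92° → (κ,φ,ℓ)=(0.5910,84.92°,2.5873) → tip=(0.1436,1.6151,1.6906)

0.144 1.615 1.691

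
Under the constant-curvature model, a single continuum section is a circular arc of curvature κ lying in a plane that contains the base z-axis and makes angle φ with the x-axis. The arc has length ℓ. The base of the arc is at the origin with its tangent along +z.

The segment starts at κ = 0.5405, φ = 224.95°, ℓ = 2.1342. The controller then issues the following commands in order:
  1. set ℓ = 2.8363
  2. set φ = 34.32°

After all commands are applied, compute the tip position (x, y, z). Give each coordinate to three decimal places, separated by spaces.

initial: κ=0.5405, φ=224.95°, ℓ=2.1342
cmd 1: set ℓ=2.8363 → (κ,φ,ℓ)=(0.5405,224.95°,2.8363) → tip=(-1.2599,-1.2577,1.8488)
cmd 2: set φ=34.32° → (κ,φ,ℓ)=(0.5405,34.32°,2.8363) → tip=(1.4703,1.0037,1.8488)

1.470 1.004 1.849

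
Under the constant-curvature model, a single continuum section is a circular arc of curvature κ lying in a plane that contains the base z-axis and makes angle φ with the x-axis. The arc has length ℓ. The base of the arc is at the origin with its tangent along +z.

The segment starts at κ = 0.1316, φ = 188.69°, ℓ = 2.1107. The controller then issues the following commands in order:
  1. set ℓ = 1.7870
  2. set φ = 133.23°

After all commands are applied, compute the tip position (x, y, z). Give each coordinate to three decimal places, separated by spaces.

initial: κ=0.1316, φ=188.69°, ℓ=2.1107
cmd 1: set ℓ=1.7870 → (κ,φ,ℓ)=(0.1316,188.69°,1.7870) → tip=(-0.2068,-0.0316,1.7706)
cmd 2: set φ=133.23° → (κ,φ,ℓ)=(0.1316,133.23°,1.7870) → tip=(-0.1433,0.1524,1.7706)

-0.143 0.152 1.771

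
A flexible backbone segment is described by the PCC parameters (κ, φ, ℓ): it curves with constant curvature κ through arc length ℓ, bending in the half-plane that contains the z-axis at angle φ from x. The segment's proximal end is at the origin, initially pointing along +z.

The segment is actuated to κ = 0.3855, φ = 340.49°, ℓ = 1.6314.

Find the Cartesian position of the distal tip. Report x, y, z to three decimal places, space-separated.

0.468 -0.166 1.526

θ = κ·ℓ = 0.3855 × 1.6314 = 0.62890 rad
ρ = (1 − cos θ)/κ = (1 − 0.80867)/0.3855 = 0.49631
z = sin θ / κ = 0.58826/0.3855 = 1.52596
x = ρ cos φ = 0.49631 × cos(340.49°) = 0.46781
y = ρ sin φ = 0.49631 × sin(340.49°) = -0.16575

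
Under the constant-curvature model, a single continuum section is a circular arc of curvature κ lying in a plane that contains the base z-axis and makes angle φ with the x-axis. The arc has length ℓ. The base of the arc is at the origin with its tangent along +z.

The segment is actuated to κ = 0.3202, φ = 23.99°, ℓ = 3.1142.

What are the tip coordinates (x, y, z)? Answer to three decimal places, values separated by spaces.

θ = κ·ℓ = 0.3202 × 3.1142 = 0.99717 rad
ρ = (1 − cos θ)/κ = (1 − 0.54268)/0.3202 = 1.42822
z = sin θ / κ = 0.83994/0.3202 = 2.62316
x = ρ cos φ = 1.42822 × cos(23.99°) = 1.30484
y = ρ sin φ = 1.42822 × sin(23.99°) = 0.58068

1.305 0.581 2.623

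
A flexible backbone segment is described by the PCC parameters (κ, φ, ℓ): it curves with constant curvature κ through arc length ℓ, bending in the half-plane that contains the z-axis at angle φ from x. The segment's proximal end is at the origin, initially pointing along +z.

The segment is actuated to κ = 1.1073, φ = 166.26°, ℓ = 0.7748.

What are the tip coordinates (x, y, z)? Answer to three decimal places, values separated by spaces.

θ = κ·ℓ = 1.1073 × 0.7748 = 0.85794 rad
ρ = (1 − cos θ)/κ = (1 − 0.65400)/1.1073 = 0.31247
z = sin θ / κ = 0.75649/1.1073 = 0.68319
x = ρ cos φ = 0.31247 × cos(166.26°) = -0.30353
y = ρ sin φ = 0.31247 × sin(166.26°) = 0.07422

-0.304 0.074 0.683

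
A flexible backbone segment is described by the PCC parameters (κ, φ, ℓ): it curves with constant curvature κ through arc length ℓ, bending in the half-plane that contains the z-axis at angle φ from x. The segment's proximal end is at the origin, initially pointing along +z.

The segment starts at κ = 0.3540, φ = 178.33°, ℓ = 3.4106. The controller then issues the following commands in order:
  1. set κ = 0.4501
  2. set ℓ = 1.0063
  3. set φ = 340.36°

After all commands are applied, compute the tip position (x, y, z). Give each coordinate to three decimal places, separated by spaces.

0.211 -0.075 0.972

initial: κ=0.3540, φ=178.33°, ℓ=3.4106
cmd 1: set κ=0.4501 → (κ,φ,ℓ)=(0.4501,178.33°,3.4106) → tip=(-2.1416,0.0624,2.2203)
cmd 2: set ℓ=1.0063 → (κ,φ,ℓ)=(0.4501,178.33°,1.0063) → tip=(-0.2239,0.0065,0.9722)
cmd 3: set φ=340.36° → (κ,φ,ℓ)=(0.4501,340.36°,1.0063) → tip=(0.2110,-0.0753,0.9722)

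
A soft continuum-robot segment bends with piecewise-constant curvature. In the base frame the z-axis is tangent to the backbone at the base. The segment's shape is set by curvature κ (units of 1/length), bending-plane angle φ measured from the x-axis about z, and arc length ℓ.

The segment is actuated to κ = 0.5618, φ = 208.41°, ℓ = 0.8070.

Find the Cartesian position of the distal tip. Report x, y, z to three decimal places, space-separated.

-0.158 -0.086 0.780

θ = κ·ℓ = 0.5618 × 0.8070 = 0.45337 rad
ρ = (1 − cos θ)/κ = (1 − 0.89898)/0.5618 = 0.17982
z = sin θ / κ = 0.43800/0.5618 = 0.77964
x = ρ cos φ = 0.17982 × cos(208.41°) = -0.15817
y = ρ sin φ = 0.17982 × sin(208.41°) = -0.08556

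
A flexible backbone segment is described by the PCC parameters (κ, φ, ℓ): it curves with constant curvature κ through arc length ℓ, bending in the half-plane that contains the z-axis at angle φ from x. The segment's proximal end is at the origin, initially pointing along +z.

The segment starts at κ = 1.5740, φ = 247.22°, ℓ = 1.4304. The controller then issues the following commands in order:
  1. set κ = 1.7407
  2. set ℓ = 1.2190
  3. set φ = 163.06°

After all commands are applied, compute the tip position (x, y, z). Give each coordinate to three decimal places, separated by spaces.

-0.837 0.255 0.489

initial: κ=1.5740, φ=247.22°, ℓ=1.4304
cmd 1: set κ=1.7407 → (κ,φ,ℓ)=(1.7407,247.22°,1.4304) → tip=(-0.3993,-0.9508,0.3484)
cmd 2: set ℓ=1.2190 → (κ,φ,ℓ)=(1.7407,247.22°,1.2190) → tip=(-0.3389,-0.8070,0.4894)
cmd 3: set φ=163.06° → (κ,φ,ℓ)=(1.7407,163.06°,1.2190) → tip=(-0.8373,0.2550,0.4894)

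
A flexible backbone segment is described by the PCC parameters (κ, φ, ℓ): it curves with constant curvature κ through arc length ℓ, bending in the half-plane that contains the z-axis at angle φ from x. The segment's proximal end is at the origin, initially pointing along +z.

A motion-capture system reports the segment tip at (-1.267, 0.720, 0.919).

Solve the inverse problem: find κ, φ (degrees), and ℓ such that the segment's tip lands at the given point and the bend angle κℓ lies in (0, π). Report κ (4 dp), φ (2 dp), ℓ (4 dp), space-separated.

0.9819 150.39 2.0535

ρ = √(x²+y²) = √(-1.267² + 0.720²) = 1.45729
φ = atan2(y, x) mod 360° = atan2(0.720, -1.267) = 150.3917°
|p|² = ρ² + z² = 1.45729² + 0.919² = 2.96825
κ = 2ρ / |p|² = 2×1.45729 / 2.96825 = 0.98192
θ = 2·atan2(ρ, z) = 2·atan2(1.45729, 0.919) = 2.01633 rad
ℓ = θ/κ = 2.01633/0.98192 = 2.05346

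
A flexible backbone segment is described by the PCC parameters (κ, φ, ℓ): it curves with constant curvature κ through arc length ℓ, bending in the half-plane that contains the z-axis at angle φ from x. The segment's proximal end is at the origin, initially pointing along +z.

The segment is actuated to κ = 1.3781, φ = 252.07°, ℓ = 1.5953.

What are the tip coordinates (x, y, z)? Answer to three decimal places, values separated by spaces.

-0.355 -1.096 0.587

θ = κ·ℓ = 1.3781 × 1.5953 = 2.19848 rad
ρ = (1 − cos θ)/κ = (1 − -0.58727)/1.3781 = 1.15178
z = sin θ / κ = 0.80939/1.3781 = 0.58732
x = ρ cos φ = 1.15178 × cos(252.07°) = -0.35458
y = ρ sin φ = 1.15178 × sin(252.07°) = -1.09585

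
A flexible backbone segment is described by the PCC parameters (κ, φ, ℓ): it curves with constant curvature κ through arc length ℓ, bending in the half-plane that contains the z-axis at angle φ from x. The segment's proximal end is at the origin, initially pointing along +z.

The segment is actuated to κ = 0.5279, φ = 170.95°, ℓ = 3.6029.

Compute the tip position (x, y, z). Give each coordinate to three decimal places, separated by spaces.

-2.479 0.395 1.791

θ = κ·ℓ = 0.5279 × 3.6029 = 1.90197 rad
ρ = (1 − cos θ)/κ = (1 − -0.32515)/0.5279 = 2.51024
z = sin θ / κ = 0.94566/0.5279 = 1.79136
x = ρ cos φ = 2.51024 × cos(170.95°) = -2.47899
y = ρ sin φ = 2.51024 × sin(170.95°) = 0.39485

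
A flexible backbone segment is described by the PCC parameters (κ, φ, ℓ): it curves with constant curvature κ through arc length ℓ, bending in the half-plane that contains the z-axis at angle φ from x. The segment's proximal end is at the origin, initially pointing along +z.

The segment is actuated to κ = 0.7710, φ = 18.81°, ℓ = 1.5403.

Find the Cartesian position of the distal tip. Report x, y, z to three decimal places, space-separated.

0.769 0.262 1.203

θ = κ·ℓ = 0.7710 × 1.5403 = 1.18757 rad
ρ = (1 − cos θ)/κ = (1 − 0.37391)/0.7710 = 0.81204
z = sin θ / κ = 0.92746/0.7710 = 1.20294
x = ρ cos φ = 0.81204 × cos(18.81°) = 0.76868
y = ρ sin φ = 0.81204 × sin(18.81°) = 0.26183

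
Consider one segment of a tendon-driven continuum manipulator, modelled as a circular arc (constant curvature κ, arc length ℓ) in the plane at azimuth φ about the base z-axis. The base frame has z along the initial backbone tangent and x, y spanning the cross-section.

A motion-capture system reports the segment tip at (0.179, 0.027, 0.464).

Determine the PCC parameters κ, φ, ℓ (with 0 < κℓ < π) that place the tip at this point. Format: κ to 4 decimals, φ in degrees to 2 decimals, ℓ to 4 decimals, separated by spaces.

1.4595 8.58 0.5097

ρ = √(x²+y²) = √(0.179² + 0.027²) = 0.18102
φ = atan2(y, x) mod 360° = atan2(0.027, 0.179) = 8.5777°
|p|² = ρ² + z² = 0.18102² + 0.464² = 0.24807
κ = 2ρ / |p|² = 2×0.18102 / 0.24807 = 1.45949
θ = 2·atan2(ρ, z) = 2·atan2(0.18102, 0.464) = 0.74395 rad
ℓ = θ/κ = 0.74395/1.45949 = 0.50974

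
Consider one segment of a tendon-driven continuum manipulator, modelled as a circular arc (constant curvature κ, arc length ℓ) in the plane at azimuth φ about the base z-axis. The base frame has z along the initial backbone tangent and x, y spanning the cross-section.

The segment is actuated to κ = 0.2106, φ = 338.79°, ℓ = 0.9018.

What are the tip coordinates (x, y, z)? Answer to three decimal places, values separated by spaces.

θ = κ·ℓ = 0.2106 × 0.9018 = 0.18992 rad
ρ = (1 − cos θ)/κ = (1 − 0.98202)/0.2106 = 0.08538
z = sin θ / κ = 0.18878/0.2106 = 0.89639
x = ρ cos φ = 0.08538 × cos(338.79°) = 0.07959
y = ρ sin φ = 0.08538 × sin(338.79°) = -0.03089

0.080 -0.031 0.896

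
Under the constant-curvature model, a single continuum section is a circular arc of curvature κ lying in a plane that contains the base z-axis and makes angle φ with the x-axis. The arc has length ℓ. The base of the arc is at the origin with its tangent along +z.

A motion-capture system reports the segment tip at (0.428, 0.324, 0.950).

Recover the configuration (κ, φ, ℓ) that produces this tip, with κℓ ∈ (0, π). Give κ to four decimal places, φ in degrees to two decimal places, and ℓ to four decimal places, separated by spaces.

ρ = √(x²+y²) = √(0.428² + 0.324²) = 0.53681
φ = atan2(y, x) mod 360° = atan2(0.324, 0.428) = 37.1261°
|p|² = ρ² + z² = 0.53681² + 0.950² = 1.19066
κ = 2ρ / |p|² = 2×0.53681 / 1.19066 = 0.90169
θ = 2·atan2(ρ, z) = 2·atan2(0.53681, 0.950) = 1.02866 rad
ℓ = θ/κ = 1.02866/0.90169 = 1.14081

0.9017 37.13 1.1408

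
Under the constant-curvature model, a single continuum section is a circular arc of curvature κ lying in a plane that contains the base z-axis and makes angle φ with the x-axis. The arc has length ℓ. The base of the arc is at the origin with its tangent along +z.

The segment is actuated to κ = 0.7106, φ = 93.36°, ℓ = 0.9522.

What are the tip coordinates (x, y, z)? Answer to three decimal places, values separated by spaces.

-0.018 0.310 0.881

θ = κ·ℓ = 0.7106 × 0.9522 = 0.67663 rad
ρ = (1 − cos θ)/κ = (1 − 0.77969)/0.7106 = 0.31004
z = sin θ / κ = 0.62617/0.7106 = 0.88119
x = ρ cos φ = 0.31004 × cos(93.36°) = -0.01817
y = ρ sin φ = 0.31004 × sin(93.36°) = 0.30951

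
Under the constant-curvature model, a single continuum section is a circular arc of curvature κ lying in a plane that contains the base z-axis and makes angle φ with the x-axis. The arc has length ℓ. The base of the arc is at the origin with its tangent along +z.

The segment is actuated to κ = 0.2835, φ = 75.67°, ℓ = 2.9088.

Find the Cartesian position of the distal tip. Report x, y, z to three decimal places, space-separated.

0.280 1.098 2.590

θ = κ·ℓ = 0.2835 × 2.9088 = 0.82464 rad
ρ = (1 − cos θ)/κ = (1 − 0.67882)/0.2835 = 1.13292
z = sin θ / κ = 0.73431/0.2835 = 2.59015
x = ρ cos φ = 1.13292 × cos(75.67°) = 0.28040
y = ρ sin φ = 1.13292 × sin(75.67°) = 1.09767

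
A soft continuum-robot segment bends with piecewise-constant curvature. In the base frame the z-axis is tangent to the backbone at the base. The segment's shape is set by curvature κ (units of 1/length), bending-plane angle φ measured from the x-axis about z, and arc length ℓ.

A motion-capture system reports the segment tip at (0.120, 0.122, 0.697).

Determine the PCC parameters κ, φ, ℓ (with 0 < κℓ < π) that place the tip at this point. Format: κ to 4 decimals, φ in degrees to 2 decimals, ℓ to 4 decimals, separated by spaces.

ρ = √(x²+y²) = √(0.120² + 0.122²) = 0.17113
φ = atan2(y, x) mod 360° = atan2(0.122, 0.120) = 45.4735°
|p|² = ρ² + z² = 0.17113² + 0.697² = 0.51509
κ = 2ρ / |p|² = 2×0.17113 / 0.51509 = 0.66445
θ = 2·atan2(ρ, z) = 2·atan2(0.17113, 0.697) = 0.48151 rad
ℓ = θ/κ = 0.48151/0.66445 = 0.72468

0.6644 45.47 0.7247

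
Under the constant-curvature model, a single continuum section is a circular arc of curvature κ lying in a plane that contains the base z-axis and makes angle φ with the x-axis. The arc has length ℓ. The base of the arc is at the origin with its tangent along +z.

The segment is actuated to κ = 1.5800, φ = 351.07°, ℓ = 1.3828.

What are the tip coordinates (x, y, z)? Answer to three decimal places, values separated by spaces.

θ = κ·ℓ = 1.5800 × 1.3828 = 2.18482 rad
ρ = (1 − cos θ)/κ = (1 − -0.57616)/1.5800 = 0.99757
z = sin θ / κ = 0.81733/1.5800 = 0.51730
x = ρ cos φ = 0.99757 × cos(351.07°) = 0.98548
y = ρ sin φ = 0.99757 × sin(351.07°) = -0.15485

0.985 -0.155 0.517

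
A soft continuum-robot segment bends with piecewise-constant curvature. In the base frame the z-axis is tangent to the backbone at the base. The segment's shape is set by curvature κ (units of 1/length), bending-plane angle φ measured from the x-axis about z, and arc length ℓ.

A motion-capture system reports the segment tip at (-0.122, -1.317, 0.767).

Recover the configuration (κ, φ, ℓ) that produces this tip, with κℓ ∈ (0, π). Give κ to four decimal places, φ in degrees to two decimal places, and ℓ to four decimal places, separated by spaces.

1.1316 264.71 1.8475

ρ = √(x²+y²) = √(-0.122² + -1.317²) = 1.32264
φ = atan2(y, x) mod 360° = atan2(-1.317, -0.122) = 264.7075°
|p|² = ρ² + z² = 1.32264² + 0.767² = 2.33766
κ = 2ρ / |p|² = 2×1.32264 / 2.33766 = 1.13159
θ = 2·atan2(ρ, z) = 2·atan2(1.32264, 0.767) = 2.09057 rad
ℓ = θ/κ = 2.09057/1.13159 = 1.84746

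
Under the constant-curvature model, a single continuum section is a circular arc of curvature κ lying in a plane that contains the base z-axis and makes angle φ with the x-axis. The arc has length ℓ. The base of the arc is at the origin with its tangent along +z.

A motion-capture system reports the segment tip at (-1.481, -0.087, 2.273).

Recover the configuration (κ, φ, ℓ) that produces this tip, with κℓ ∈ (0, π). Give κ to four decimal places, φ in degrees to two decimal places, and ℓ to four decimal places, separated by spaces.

0.4027 183.36 2.8717

ρ = √(x²+y²) = √(-1.481² + -0.087²) = 1.48355
φ = atan2(y, x) mod 360° = atan2(-0.087, -1.481) = 183.3619°
|p|² = ρ² + z² = 1.48355² + 2.273² = 7.36746
κ = 2ρ / |p|² = 2×1.48355 / 7.36746 = 0.40273
θ = 2·atan2(ρ, z) = 2·atan2(1.48355, 2.273) = 1.15652 rad
ℓ = θ/κ = 1.15652/0.40273 = 2.87169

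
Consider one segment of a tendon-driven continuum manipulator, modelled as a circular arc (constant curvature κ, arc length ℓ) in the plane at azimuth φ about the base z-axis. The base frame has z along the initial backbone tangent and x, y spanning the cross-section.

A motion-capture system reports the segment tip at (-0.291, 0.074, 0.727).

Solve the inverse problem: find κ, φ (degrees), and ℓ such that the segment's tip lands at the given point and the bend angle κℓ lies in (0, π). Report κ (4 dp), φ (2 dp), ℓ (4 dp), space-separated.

0.9706 165.73 0.8070

ρ = √(x²+y²) = √(-0.291² + 0.074²) = 0.30026
φ = atan2(y, x) mod 360° = atan2(0.074, -0.291) = 165.7324°
|p|² = ρ² + z² = 0.30026² + 0.727² = 0.61869
κ = 2ρ / |p|² = 2×0.30026 / 0.61869 = 0.97064
θ = 2·atan2(ρ, z) = 2·atan2(0.30026, 0.727) = 0.78335 rad
ℓ = θ/κ = 0.78335/0.97064 = 0.80704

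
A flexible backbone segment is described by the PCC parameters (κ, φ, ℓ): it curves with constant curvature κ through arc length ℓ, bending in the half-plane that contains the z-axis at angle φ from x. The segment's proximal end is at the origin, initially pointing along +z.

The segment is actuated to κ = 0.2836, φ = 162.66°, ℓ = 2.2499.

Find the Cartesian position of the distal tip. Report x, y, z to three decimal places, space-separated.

θ = κ·ℓ = 0.2836 × 2.2499 = 0.63807 rad
ρ = (1 − cos θ)/κ = (1 − 0.80325)/0.2836 = 0.69377
z = sin θ / κ = 0.59565/0.2836 = 2.10031
x = ρ cos φ = 0.69377 × cos(162.66°) = -0.66224
y = ρ sin φ = 0.69377 × sin(162.66°) = 0.20677

-0.662 0.207 2.100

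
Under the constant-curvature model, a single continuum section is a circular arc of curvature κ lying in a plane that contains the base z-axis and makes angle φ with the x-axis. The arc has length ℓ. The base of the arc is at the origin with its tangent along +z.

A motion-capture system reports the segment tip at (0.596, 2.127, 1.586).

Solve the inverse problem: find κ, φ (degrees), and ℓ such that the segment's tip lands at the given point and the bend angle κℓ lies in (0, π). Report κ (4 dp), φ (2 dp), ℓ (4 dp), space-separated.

0.5974 74.35 3.1739

ρ = √(x²+y²) = √(0.596² + 2.127²) = 2.20892
φ = atan2(y, x) mod 360° = atan2(2.127, 0.596) = 74.3468°
|p|² = ρ² + z² = 2.20892² + 1.586² = 7.39474
κ = 2ρ / |p|² = 2×2.20892 / 7.39474 = 0.59743
θ = 2·atan2(ρ, z) = 2·atan2(2.20892, 1.586) = 1.89619 rad
ℓ = θ/κ = 1.89619/0.59743 = 3.17390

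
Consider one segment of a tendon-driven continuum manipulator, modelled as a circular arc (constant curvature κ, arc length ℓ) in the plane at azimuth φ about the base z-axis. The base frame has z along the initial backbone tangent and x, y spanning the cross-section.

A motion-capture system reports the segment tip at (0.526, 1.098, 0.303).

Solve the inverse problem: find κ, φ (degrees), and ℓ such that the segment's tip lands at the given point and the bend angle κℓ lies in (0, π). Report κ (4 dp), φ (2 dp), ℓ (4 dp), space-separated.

ρ = √(x²+y²) = √(0.526² + 1.098²) = 1.21749
φ = atan2(y, x) mod 360° = atan2(1.098, 0.526) = 64.4031°
|p|² = ρ² + z² = 1.21749² + 0.303² = 1.57409
κ = 2ρ / |p|² = 2×1.21749 / 1.57409 = 1.54691
θ = 2·atan2(ρ, z) = 2·atan2(1.21749, 0.303) = 2.65376 rad
ℓ = θ/κ = 2.65376/1.54691 = 1.71552

1.5469 64.40 1.7155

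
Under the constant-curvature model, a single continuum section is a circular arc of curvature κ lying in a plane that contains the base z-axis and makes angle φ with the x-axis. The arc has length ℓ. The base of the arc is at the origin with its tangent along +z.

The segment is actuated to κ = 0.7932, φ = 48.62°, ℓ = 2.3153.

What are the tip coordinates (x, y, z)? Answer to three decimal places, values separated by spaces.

1.052 1.194 1.216

θ = κ·ℓ = 0.7932 × 2.3153 = 1.83650 rad
ρ = (1 − cos θ)/κ = (1 − -0.26258)/0.7932 = 1.59176
z = sin θ / κ = 0.96491/0.7932 = 1.21648
x = ρ cos φ = 1.59176 × cos(48.62°) = 1.05223
y = ρ sin φ = 1.59176 × sin(48.62°) = 1.19436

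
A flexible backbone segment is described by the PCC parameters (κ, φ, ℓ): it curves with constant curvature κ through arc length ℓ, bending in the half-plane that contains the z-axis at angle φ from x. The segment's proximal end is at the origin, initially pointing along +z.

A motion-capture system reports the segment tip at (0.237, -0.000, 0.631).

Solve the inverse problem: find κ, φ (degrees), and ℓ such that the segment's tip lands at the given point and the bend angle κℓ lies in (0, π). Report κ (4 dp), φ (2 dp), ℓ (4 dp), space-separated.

ρ = √(x²+y²) = √(0.237² + -0.000²) = 0.23700
φ = atan2(y, x) mod 360° = atan2(-0.000, 0.237) = 0.0000°
|p|² = ρ² + z² = 0.23700² + 0.631² = 0.45433
κ = 2ρ / |p|² = 2×0.23700 / 0.45433 = 1.04329
θ = 2·atan2(ρ, z) = 2·atan2(0.23700, 0.631) = 0.71858 rad
ℓ = θ/κ = 0.71858/1.04329 = 0.68876

1.0433 0.00 0.6888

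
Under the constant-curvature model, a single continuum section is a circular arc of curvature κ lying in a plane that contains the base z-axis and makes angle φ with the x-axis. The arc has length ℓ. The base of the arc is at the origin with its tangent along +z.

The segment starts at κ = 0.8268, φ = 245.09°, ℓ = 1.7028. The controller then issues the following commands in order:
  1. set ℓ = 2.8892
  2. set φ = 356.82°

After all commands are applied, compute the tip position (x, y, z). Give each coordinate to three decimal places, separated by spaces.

2.089 -0.116 0.827

initial: κ=0.8268, φ=245.09°, ℓ=1.7028
cmd 1: set ℓ=2.8892 → (κ,φ,ℓ)=(0.8268,245.09°,2.8892) → tip=(-0.8812,-1.8975,0.8269)
cmd 2: set φ=356.82° → (κ,φ,ℓ)=(0.8268,356.82°,2.8892) → tip=(2.0889,-0.1161,0.8269)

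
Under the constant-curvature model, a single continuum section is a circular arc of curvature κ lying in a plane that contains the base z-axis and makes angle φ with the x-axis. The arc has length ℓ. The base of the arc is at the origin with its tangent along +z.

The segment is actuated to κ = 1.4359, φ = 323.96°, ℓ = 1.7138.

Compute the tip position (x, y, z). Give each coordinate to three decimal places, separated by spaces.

θ = κ·ℓ = 1.4359 × 1.7138 = 2.46085 rad
ρ = (1 − cos θ)/κ = (1 − -0.77710)/1.4359 = 1.23762
z = sin θ / κ = 0.62937/1.4359 = 0.43831
x = ρ cos φ = 1.23762 × cos(323.96°) = 1.00075
y = ρ sin φ = 1.23762 × sin(323.96°) = -0.72816

1.001 -0.728 0.438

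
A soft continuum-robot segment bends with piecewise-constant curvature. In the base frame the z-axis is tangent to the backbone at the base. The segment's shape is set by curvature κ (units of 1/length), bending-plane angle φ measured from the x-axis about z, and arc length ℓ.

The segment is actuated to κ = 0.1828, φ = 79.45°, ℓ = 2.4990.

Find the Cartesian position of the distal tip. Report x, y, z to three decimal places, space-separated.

θ = κ·ℓ = 0.1828 × 2.4990 = 0.45682 rad
ρ = (1 − cos θ)/κ = (1 − 0.89746)/0.1828 = 0.56094
z = sin θ / κ = 0.44109/0.1828 = 2.41299
x = ρ cos φ = 0.56094 × cos(79.45°) = 0.10270
y = ρ sin φ = 0.56094 × sin(79.45°) = 0.55145

0.103 0.551 2.413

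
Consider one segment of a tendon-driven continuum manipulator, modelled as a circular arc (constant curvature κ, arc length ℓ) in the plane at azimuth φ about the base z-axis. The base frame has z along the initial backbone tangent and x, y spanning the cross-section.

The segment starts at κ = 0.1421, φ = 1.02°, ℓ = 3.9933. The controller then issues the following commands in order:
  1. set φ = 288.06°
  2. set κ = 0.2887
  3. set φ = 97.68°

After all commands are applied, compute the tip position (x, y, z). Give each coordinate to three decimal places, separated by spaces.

-0.275 2.039 3.166

initial: κ=0.1421, φ=1.02°, ℓ=3.9933
cmd 1: set φ=288.06° → (κ,φ,ℓ)=(0.1421,288.06°,3.9933) → tip=(0.3419,-1.0486,3.7824)
cmd 2: set κ=0.2887 → (κ,φ,ℓ)=(0.2887,288.06°,3.9933) → tip=(0.6380,-1.9566,3.1657)
cmd 3: set φ=97.68° → (κ,φ,ℓ)=(0.2887,97.68°,3.9933) → tip=(-0.2750,2.0395,3.1657)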